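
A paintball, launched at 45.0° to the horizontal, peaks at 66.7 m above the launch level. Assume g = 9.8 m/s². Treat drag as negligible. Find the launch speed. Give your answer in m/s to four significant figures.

51.13 m/s

At the peak v_y = 0, so v_y0 = √(2gH) = √(2 × 9.80 × 66.7) = 36.16 m/s.
v_y0 = v₀ sin θ ⇒ v₀ = 36.16 / sin 45.0° = 51.13 m/s.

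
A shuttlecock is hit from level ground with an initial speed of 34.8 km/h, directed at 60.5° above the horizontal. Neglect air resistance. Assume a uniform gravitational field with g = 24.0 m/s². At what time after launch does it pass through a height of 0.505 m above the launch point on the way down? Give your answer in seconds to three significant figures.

Convert: 34.8 km/h = 34.8/3.6 = 9.667 m/s.
Resolve: vₓ = 9.667 cos 60.5° = 4.760 m/s and v_y0 = 9.667 sin 60.5° = 8.413 m/s.
Require v_y0 t − ½ g t² = 0.505, i.e. 12.00 t² − 8.413 t + 0.505 = 0.
Quadratic formula: t = (8.413 ± √46.546) / 24.0 = (8.413 ± 6.822) / 24.0 → t = 0.06629 s or 0.6348 s.
The descending-branch root is 0.6348 s.

0.635 s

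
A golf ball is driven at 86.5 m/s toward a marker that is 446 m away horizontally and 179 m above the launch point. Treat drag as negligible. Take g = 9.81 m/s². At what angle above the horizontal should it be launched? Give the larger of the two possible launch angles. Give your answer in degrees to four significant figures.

Trajectory: y = x tanθ − g x² (1 + tan²θ)/(2v₀²). With x = 446, y = 179, v₀ = 86.5, g = 9.81:
130.4 tan²θ − 446 tanθ + (309.4) = 0.
tanθ = [446 ± √(446² − 4 × 130.4 × (309.4))] / (2 × 130.4) = (446 ± 193.7) / 260.8, giving tanθ = 0.9673 or 2.453.
θ = 44.05° or 67.82°; the larger is 67.82°.

67.82°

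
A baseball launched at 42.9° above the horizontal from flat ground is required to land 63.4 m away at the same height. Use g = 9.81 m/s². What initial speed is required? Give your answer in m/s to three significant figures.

On level ground R = v₀² sin 2θ / g ⇒ v₀ = √(gR / sin 2θ).
v₀ = √(9.81 × 63.4 / sin 85.80°) = √(622.0 / 0.9973) = √623.63 = 24.97 m/s.

25.0 m/s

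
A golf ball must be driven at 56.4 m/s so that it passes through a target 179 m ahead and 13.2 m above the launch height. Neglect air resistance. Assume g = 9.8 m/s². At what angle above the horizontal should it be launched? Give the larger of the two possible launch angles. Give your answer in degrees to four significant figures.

72.82°

Trajectory: y = x tanθ − g x² (1 + tan²θ)/(2v₀²). With x = 179, y = 13.2, v₀ = 56.4, g = 9.80:
49.36 tan²θ − 179 tanθ + (62.56) = 0.
tanθ = [179 ± √(179² − 4 × 49.36 × (62.56))] / (2 × 49.36) = (179 ± 140.3) / 98.71, giving tanθ = 0.3918 or 3.235.
θ = 21.40° or 72.82°; the larger is 72.82°.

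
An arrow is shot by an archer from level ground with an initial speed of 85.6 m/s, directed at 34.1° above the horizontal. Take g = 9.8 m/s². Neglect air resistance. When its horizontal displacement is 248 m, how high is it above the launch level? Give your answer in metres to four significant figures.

107.9 m

Horizontal component vₓ = 85.60 cos 34.1° = 70.88 m/s; vertical v_y0 = 85.60 sin 34.1° = 47.99 m/s.
Time to reach x = 248 m: t = x/vₓ = 248/70.88 = 3.499 s.
Height: y = v_y0 t − ½ g t² = 47.99 × 3.499 − 4.900 × 3.499² = 167.9 − 59.98 = 107.9 m.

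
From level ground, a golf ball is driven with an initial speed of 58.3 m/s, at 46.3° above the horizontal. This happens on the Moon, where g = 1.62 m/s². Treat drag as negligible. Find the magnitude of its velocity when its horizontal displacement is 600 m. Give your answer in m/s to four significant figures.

44.12 m/s

Resolve: vₓ = 58.30 cos 46.3° = 40.28 m/s and v_y0 = 58.30 sin 46.3° = 42.15 m/s.
x = vₓ t ⇒ t = 600/40.28 = 14.90 s.
Vertical velocity there: v_y = v_y0 − g t = 42.15 − 1.62 × 14.90 = 18.02 m/s.
Speed: √(vₓ² + v_y²) = √(40.28² + 18.02²) = 44.12 m/s.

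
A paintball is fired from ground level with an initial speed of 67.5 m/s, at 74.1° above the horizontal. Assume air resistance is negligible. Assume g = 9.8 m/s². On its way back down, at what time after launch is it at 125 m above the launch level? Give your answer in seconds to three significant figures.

10.9 s

Components: vₓ = 67.50 cos 74.1° = 18.49 m/s, v_y0 = 67.50 sin 74.1° = 64.92 m/s.
Height y(t) = 64.92 t − 4.900 t² = 125 gives 4.900 t² − 64.92 t + 125 = 0.
t = [64.92 ± √(64.92² − 2·9.80·125)] / 9.80 = (64.92 ± 42.00) / 9.80, so t = 2.338 s or t = 10.91 s.
The descending-branch root is 10.91 s.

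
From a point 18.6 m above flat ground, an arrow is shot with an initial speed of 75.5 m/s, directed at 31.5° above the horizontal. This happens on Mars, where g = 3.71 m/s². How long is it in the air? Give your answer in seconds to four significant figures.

21.73 s

Components: vₓ = 75.50 cos 31.5° = 64.37 m/s, v_y0 = 75.50 sin 31.5° = 39.45 m/s.
Vertical motion (up positive, ground at y = 0): 1.855 t² − (39.45) t − 18.6 = 0, so t = (39.45 + √(39.45² + 2·3.71·18.6)) / 3.71 = (39.45 + 41.16) / 3.71 = 21.73 s.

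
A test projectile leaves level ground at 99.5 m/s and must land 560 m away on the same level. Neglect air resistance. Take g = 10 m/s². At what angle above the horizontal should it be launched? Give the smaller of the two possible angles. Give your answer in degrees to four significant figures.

17.22°

R = v₀² sin 2θ / g gives sin 2θ = gR/v₀² = 10.0·560/99.5² = 0.5656.
2θ = 34.45° or 180° − 34.45° = 145.6°, so θ = 17.22° or 72.78°.
The smaller angle is 17.22°.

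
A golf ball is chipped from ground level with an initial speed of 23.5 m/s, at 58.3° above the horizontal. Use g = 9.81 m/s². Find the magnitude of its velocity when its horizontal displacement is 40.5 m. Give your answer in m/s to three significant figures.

17.3 m/s

Components: vₓ = 23.50 cos 58.3° = 12.35 m/s, v_y0 = 23.50 sin 58.3° = 19.99 m/s.
Time to reach x = 40.5 m: t = x/vₓ = 40.5/12.35 = 3.280 s.
Vertical velocity there: v_y = v_y0 − g t = 19.99 − 9.81 × 3.280 = −12.18 m/s.
Speed: √(vₓ² + v_y²) = √(12.35² + 12.18²) = 17.34 m/s.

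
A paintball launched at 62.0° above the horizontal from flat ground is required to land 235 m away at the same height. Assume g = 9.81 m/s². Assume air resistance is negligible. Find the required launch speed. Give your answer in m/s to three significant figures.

On level ground R = v₀² sin 2θ / g ⇒ v₀ = √(gR / sin 2θ).
v₀ = √(9.81 × 235 / sin 124.0°) = √(2305 / 0.8290) = √2780.8 = 52.73 m/s.

52.7 m/s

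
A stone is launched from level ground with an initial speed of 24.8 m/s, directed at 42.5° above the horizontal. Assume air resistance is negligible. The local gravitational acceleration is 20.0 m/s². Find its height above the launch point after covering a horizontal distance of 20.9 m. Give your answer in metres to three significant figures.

Resolve: vₓ = 24.80 cos 42.5° = 18.28 m/s and v_y0 = 24.80 sin 42.5° = 16.75 m/s.
Time to reach x = 20.9 m: t = x/vₓ = 20.9/18.28 = 1.143 s.
Height: y = v_y0 t − ½ g t² = 16.75 × 1.143 − 10.00 × 1.143² = 19.15 − 13.07 = 6.086 m.

6.09 m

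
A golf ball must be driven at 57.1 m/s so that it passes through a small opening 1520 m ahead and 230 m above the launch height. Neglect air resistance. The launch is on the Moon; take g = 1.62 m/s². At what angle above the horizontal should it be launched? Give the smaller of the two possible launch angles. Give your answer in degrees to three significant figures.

36.1°

Trajectory: y = x tanθ − g x² (1 + tan²θ)/(2v₀²). With x = 1520, y = 230, v₀ = 57.1, g = 1.62:
574.0 tan²θ − 1520 tanθ + (804.0) = 0.
tanθ = [1520 ± √(1520² − 4 × 574.0 × (804.0))] / (2 × 574.0) = (1520 ± 681.5) / 1148, giving tanθ = 0.7304 or 1.918.
θ = 36.14° or 62.46°; the smaller is 36.14°.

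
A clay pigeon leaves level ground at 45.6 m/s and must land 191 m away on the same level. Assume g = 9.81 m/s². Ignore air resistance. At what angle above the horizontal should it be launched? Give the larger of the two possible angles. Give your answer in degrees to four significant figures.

Level-ground range R = v₀² sin(2θ)/g ⇒ sin(2θ) = gR/v₀² = 9.81 × 191 / 45.6² = 0.9011.
2θ = 64.30° or 180° − 64.30° = 115.7°, so θ = 32.15° or 57.85°.
The larger angle is 57.85°.

57.85°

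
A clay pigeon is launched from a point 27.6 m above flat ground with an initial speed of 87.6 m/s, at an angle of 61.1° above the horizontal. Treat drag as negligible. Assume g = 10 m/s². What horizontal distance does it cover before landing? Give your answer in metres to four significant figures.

vₓ = 87.60 cos 61.1° = 42.34 m/s; v_y0 = 87.60 sin 61.1° = 76.69 m/s.
With up positive and y = 0 at the ground: y(t) = 27.6 + (76.69) t − 5.000 t². Setting y = 0 and taking the positive root: t = [76.69 + √(76.69² + 2·10.0·27.6)] / 10.0 = (76.69 + 80.21) / 10.0 = 15.69 s.
Horizontal distance: R = vₓ t = 42.34 × 15.69 = 664.2 m.

664.2 m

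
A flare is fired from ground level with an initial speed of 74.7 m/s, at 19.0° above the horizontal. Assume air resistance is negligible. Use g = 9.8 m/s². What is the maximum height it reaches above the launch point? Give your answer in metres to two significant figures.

30 m

Resolve: vₓ = 74.70 cos 19.0° = 70.63 m/s and v_y0 = 74.70 sin 19.0° = 24.32 m/s.
Maximum height: H = v_y0² / (2g) = 24.32² / (2 × 9.80) = 30.18 m.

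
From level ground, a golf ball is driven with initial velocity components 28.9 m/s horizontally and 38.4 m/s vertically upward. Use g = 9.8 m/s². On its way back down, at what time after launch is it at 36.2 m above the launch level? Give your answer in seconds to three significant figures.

6.74 s

Set y = v_y0 t − ½ g t² = 36.2: 4.900 t² − 38.40 t + 36.2 = 0.
Quadratic formula: t = (38.40 ± √765.04) / 9.80 = (38.40 ± 27.66) / 9.80 → t = 1.096 s or 6.741 s.
The descending-branch root is 6.741 s.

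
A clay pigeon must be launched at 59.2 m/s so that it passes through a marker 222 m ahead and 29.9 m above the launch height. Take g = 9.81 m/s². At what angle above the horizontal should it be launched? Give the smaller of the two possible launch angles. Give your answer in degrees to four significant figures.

28.10°

Trajectory: y = x tanθ − g x² (1 + tan²θ)/(2v₀²). With x = 222, y = 29.9, v₀ = 59.2, g = 9.81:
68.98 tan²θ − 222 tanθ + (98.88) = 0.
tanθ = [222 ± √(222² − 4 × 68.98 × (98.88))] / (2 × 68.98) = (222 ± 148.3) / 138.0, giving tanθ = 0.5340 or 2.685.
θ = 28.10° or 69.57°; the smaller is 28.10°.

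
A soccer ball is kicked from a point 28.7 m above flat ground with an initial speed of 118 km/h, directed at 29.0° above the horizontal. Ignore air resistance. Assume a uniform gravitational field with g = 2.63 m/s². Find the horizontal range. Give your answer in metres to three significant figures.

Convert: 118 km/h = 118/3.6 = 32.78 m/s.
Resolve: vₓ = 32.78 cos 29.0° = 28.67 m/s and v_y0 = 32.78 sin 29.0° = 15.89 m/s.
Vertical motion (up positive, ground at y = 0): 1.315 t² − (15.89) t − 28.7 = 0, so t = (15.89 + √(15.89² + 2·2.63·28.7)) / 2.63 = (15.89 + 20.09) / 2.63 = 13.68 s.
Horizontal distance: R = vₓ t = 28.67 × 13.68 = 392.2 m.

392 m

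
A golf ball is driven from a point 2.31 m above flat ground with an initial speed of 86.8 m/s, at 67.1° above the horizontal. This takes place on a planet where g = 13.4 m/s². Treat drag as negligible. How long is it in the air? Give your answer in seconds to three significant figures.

12.0 s

vₓ = 86.80 cos 67.1° = 33.78 m/s; v_y0 = 86.80 sin 67.1° = 79.96 m/s.
The projectile lands when y = 2.31 + (79.96) t − ½·13.4·t² = 0. Positive root: t = (79.96 + √(79.96² + 2·13.4·2.31)) / 13.4 = (79.96 + 80.35) / 13.4 = 11.96 s.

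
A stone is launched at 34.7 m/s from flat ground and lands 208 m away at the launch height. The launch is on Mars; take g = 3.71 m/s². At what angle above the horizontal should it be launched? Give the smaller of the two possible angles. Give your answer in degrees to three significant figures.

Level-ground range R = v₀² sin(2θ)/g ⇒ sin(2θ) = gR/v₀² = 3.71 × 208 / 34.7² = 0.6409.
2θ = 39.86° or 180° − 39.86° = 140.1°, so θ = 19.93° or 70.07°.
The smaller angle is 19.93°.

19.9°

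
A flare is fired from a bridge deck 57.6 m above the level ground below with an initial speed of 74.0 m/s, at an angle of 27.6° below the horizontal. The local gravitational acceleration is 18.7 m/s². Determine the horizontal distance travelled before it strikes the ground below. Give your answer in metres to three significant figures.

Components: vₓ = 74.00 cos 27.6° = 65.58 m/s, v_y0 = −34.28 m/s (downward).
The projectile lands when y = 57.6 + (−34.28) t − ½·18.7·t² = 0. Positive root: t = (−34.28 + √(34.28² + 2·18.7·57.6)) / 18.7 = (−34.28 + 57.70) / 18.7 = 1.252 s.
Horizontal distance: R = vₓ t = 65.58 × 1.252 = 82.13 m.

82.1 m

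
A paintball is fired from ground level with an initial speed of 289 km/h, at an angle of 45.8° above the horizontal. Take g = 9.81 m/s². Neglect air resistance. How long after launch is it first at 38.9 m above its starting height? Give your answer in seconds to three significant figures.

Convert: 289 km/h = 289/3.6 = 80.28 m/s.
Horizontal component vₓ = 80.28 cos 45.8° = 55.97 m/s; vertical v_y0 = 80.28 sin 45.8° = 57.55 m/s.
Height y(t) = 57.55 t − 4.905 t² = 38.9 gives 4.905 t² − 57.55 t + 38.9 = 0.
t = [57.55 ± √(57.55² − 2·9.81·38.9)] / 9.81 = (57.55 ± 50.49) / 9.81, so t = 0.7201 s or t = 11.01 s.
The first (ascending) time is 0.7201 s.

0.720 s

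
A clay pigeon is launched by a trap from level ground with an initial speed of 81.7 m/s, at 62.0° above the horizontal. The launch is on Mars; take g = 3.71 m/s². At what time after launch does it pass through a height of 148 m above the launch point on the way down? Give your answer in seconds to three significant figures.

36.7 s

Horizontal component vₓ = 81.70 cos 62.0° = 38.36 m/s; vertical v_y0 = 81.70 sin 62.0° = 72.14 m/s.
Set y = v_y0 t − ½ g t² = 148: 1.855 t² − 72.14 t + 148 = 0.
Quadratic formula: t = (72.14 ± √4105.6) / 3.71 = (72.14 ± 64.07) / 3.71 → t = 2.173 s or 36.71 s.
The descending-branch root is 36.71 s.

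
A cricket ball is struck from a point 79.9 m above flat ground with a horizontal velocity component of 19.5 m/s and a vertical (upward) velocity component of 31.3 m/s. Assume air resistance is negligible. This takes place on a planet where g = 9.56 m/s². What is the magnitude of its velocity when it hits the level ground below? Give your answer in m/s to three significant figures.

Vertical motion (up positive, ground at y = 0): 4.780 t² − (31.30) t − 79.9 = 0, so t = (31.30 + √(31.30² + 2·9.56·79.9)) / 9.56 = (31.30 + 50.07) / 9.56 = 8.512 s.
Vertical velocity at impact: v_y = v_y0 − g t = 31.30 − 9.56 × 8.512 = −50.07 m/s.
Speed: |v| = √(vₓ² + v_y²) = √(19.50² + 50.07²) = 53.74 m/s.

53.7 m/s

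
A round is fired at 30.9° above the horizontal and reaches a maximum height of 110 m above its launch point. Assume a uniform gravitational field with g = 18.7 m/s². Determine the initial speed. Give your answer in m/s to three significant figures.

125 m/s

At the peak v_y = 0, so v_y0 = √(2gH) = √(2 × 18.7 × 110) = 64.14 m/s.
v_y0 = v₀ sin θ ⇒ v₀ = 64.14 / sin 30.9° = 124.9 m/s.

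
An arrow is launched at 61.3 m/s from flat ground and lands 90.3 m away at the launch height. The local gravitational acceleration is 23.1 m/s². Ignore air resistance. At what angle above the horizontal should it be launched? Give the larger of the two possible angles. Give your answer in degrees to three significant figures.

73.1°

Level-ground range R = v₀² sin(2θ)/g ⇒ sin(2θ) = gR/v₀² = 23.1 × 90.3 / 61.3² = 0.5551.
2θ = 33.72° or 180° − 33.72° = 146.3°, so θ = 16.86° or 73.14°.
The larger angle is 73.14°.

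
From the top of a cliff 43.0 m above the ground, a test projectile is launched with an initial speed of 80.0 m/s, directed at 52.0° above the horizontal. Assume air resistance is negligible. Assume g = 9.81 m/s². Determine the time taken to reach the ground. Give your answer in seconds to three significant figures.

13.5 s

vₓ = 80.00 cos 52.0° = 49.25 m/s; v_y0 = 80.00 sin 52.0° = 63.04 m/s.
With up positive and y = 0 at the ground: y(t) = 43.0 + (63.04) t − 4.905 t². Setting y = 0 and taking the positive root: t = [63.04 + √(63.04² + 2·9.81·43.0)] / 9.81 = (63.04 + 69.41) / 9.81 = 13.50 s.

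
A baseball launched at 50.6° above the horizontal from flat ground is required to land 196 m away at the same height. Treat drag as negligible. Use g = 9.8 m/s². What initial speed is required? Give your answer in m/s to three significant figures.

44.3 m/s

On level ground R = v₀² sin 2θ / g ⇒ v₀ = √(gR / sin 2θ).
v₀ = √(9.80 × 196 / sin 101.2°) = √(1921 / 0.9810) = √1958.1 = 44.25 m/s.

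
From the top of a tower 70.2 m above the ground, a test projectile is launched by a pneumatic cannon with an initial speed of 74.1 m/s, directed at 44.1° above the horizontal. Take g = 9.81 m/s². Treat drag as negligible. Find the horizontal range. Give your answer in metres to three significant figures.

Horizontal component vₓ = 74.10 cos 44.1° = 53.21 m/s; vertical v_y0 = 74.10 sin 44.1° = 51.57 m/s.
Vertical motion (up positive, ground at y = 0): 4.905 t² − (51.57) t − 70.2 = 0, so t = (51.57 + √(51.57² + 2·9.81·70.2)) / 9.81 = (51.57 + 63.53) / 9.81 = 11.73 s.
Horizontal distance: R = vₓ t = 53.21 × 11.73 = 624.3 m.

624 m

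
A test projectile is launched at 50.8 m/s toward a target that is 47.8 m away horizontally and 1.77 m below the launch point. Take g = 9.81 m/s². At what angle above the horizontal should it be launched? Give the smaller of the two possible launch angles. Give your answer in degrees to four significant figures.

3.096°

Trajectory: y = x tanθ − g x² (1 + tan²θ)/(2v₀²). With x = 47.8, y = −1.77, v₀ = 50.8, g = 9.81:
4.343 tan²θ − 47.8 tanθ + (2.573) = 0.
tanθ = [47.8 ± √(47.8² − 4 × 4.343 × (2.573))] / (2 × 4.343) = (47.8 ± 47.33) / 8.686, giving tanθ = 0.05409 or 10.95.
θ = 3.096° or 84.78°; the smaller is 3.096°.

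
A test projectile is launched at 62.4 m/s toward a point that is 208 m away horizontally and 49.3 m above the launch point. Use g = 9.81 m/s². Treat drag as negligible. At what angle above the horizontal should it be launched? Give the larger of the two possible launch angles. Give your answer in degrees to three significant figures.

72.8°

Trajectory: y = x tanθ − g x² (1 + tan²θ)/(2v₀²). With x = 208, y = 49.3, v₀ = 62.4, g = 9.81:
54.50 tan²θ − 208 tanθ + (103.8) = 0.
tanθ = [208 ± √(208² − 4 × 54.50 × (103.8))] / (2 × 54.50) = (208 ± 143.7) / 109.0, giving tanθ = 0.5904 or 3.226.
θ = 30.56° or 72.78°; the larger is 72.78°.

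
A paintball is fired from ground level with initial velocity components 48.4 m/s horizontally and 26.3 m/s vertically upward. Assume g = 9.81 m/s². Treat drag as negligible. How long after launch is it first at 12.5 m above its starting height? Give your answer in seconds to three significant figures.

0.527 s

Height y(t) = 26.30 t − 4.905 t² = 12.5 gives 4.905 t² − 26.30 t + 12.5 = 0.
t = [26.30 ± √(26.30² − 2·9.81·12.5)] / 9.81 = (26.30 ± 21.13) / 9.81, so t = 0.5271 s or t = 4.835 s.
The first (ascending) time is 0.5271 s.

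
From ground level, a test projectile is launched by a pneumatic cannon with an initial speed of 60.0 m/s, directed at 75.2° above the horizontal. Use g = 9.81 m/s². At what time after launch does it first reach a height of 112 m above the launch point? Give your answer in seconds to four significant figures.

Components: vₓ = 60.00 cos 75.2° = 15.33 m/s, v_y0 = 60.00 sin 75.2° = 58.01 m/s.
Height y(t) = 58.01 t − 4.905 t² = 112 gives 4.905 t² − 58.01 t + 112 = 0.
t = [58.01 ± √(58.01² − 2·9.81·112)] / 9.81 = (58.01 ± 34.17) / 9.81, so t = 2.430 s or t = 9.397 s.
The first (ascending) time is 2.430 s.

2.430 s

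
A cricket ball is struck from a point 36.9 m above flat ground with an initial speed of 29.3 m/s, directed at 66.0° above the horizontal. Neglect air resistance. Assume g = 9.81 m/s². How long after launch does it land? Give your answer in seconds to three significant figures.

6.60 s

Resolve: vₓ = 29.30 cos 66.0° = 11.92 m/s and v_y0 = 29.30 sin 66.0° = 26.77 m/s.
The projectile lands when y = 36.9 + (26.77) t − ½·9.81·t² = 0. Positive root: t = (26.77 + √(26.77² + 2·9.81·36.9)) / 9.81 = (26.77 + 37.95) / 9.81 = 6.597 s.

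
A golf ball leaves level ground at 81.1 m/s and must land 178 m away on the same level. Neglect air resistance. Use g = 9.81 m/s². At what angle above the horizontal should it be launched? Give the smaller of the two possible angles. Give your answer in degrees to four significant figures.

From R = (v₀²/g) sin 2θ: sin 2θ = 9.81 × 178 / 6577.2 = 0.2655.
2θ = 15.40° or 180° − 15.40° = 164.6°, so θ = 7.698° or 82.30°.
The smaller angle is 7.698°.

7.698°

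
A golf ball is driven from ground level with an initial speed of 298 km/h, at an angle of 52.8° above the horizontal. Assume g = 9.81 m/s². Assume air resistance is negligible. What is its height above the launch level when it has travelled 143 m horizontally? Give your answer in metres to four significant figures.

148.4 m

Convert: 298 km/h = 298/3.6 = 82.78 m/s.
Resolve: vₓ = 82.78 cos 52.8° = 50.05 m/s and v_y0 = 82.78 sin 52.8° = 65.93 m/s.
Time to reach x = 143 m: t = x/vₓ = 143/50.05 = 2.857 s.
Height: y = v_y0 t − ½ g t² = 65.93 × 2.857 − 4.905 × 2.857² = 188.4 − 40.05 = 148.4 m.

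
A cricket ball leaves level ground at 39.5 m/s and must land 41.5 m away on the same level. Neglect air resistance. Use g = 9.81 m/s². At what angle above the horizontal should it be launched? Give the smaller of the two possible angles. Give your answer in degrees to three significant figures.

7.56°

R = v₀² sin 2θ / g gives sin 2θ = gR/v₀² = 9.81·41.5/39.5² = 0.2609.
2θ = 15.13° or 180° − 15.13° = 164.9°, so θ = 7.563° or 82.44°.
The smaller angle is 7.563°.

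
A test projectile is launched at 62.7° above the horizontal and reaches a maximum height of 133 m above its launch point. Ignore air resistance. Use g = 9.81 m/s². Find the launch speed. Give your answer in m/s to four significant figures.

57.49 m/s

At the peak v_y = 0, so v_y0 = √(2gH) = √(2 × 9.81 × 133) = 51.08 m/s.
v_y0 = v₀ sin θ ⇒ v₀ = 51.08 / sin 62.7° = 57.49 m/s.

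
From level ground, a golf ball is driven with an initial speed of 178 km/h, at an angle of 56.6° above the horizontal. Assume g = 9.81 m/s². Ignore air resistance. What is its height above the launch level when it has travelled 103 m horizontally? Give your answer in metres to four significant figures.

Convert: 178 km/h = 178/3.6 = 49.44 m/s.
Resolve: vₓ = 49.44 cos 56.6° = 27.22 m/s and v_y0 = 49.44 sin 56.6° = 41.28 m/s.
Time to reach x = 103 m: t = x/vₓ = 103/27.22 = 3.784 s.
Height: y = v_y0 t − ½ g t² = 41.28 × 3.784 − 4.905 × 3.784² = 156.2 − 70.24 = 85.97 m.

85.97 m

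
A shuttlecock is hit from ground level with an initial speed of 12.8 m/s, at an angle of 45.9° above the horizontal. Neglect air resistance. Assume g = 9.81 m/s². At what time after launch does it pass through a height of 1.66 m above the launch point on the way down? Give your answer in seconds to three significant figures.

1.67 s

vₓ = 12.80 cos 45.9° = 8.908 m/s; v_y0 = 12.80 sin 45.9° = 9.192 m/s.
Height y(t) = 9.192 t − 4.905 t² = 1.66 gives 4.905 t² − 9.192 t + 1.66 = 0.
Quadratic formula: t = (9.192 ± √51.924) / 9.81 = (9.192 ± 7.206) / 9.81 → t = 0.2025 s or 1.672 s.
The descending-branch root is 1.672 s.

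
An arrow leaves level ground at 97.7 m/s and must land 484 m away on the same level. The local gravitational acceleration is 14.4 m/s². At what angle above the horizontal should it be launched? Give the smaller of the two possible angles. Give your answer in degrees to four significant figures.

R = v₀² sin 2θ / g gives sin 2θ = gR/v₀² = 14.4·484/97.7² = 0.7302.
2θ = 46.90° or 180° − 46.90° = 133.1°, so θ = 23.45° or 66.55°.
The smaller angle is 23.45°.

23.45°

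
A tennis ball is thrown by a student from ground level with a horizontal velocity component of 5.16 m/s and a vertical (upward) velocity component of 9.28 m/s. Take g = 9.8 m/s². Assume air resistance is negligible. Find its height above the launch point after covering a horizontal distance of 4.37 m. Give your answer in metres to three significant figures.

Time to reach x = 4.37 m: t = x/vₓ = 4.37/5.160 = 0.8469 s.
Height: y = v_y0 t − ½ g t² = 9.280 × 0.8469 − 4.900 × 0.8469² = 7.859 − 3.514 = 4.345 m.

4.34 m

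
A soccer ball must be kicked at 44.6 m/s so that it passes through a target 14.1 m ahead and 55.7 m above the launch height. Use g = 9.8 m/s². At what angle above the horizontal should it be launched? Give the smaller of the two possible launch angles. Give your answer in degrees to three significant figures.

Trajectory: y = x tanθ − g x² (1 + tan²θ)/(2v₀²). With x = 14.1, y = 55.7, v₀ = 44.6, g = 9.80:
0.4897 tan²θ − 14.1 tanθ + (56.19) = 0.
tanθ = [14.1 ± √(14.1² − 4 × 0.4897 × (56.19))] / (2 × 0.4897) = (14.1 ± 9.420) / 0.9795, giving tanθ = 4.778 or 24.01.
θ = 78.18° or 87.62°; the smaller is 78.18°.

78.2°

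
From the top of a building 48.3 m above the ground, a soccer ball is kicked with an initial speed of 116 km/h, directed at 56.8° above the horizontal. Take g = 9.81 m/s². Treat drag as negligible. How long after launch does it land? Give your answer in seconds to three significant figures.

6.92 s

Convert: 116 km/h = 116/3.6 = 32.22 m/s.
Resolve: vₓ = 32.22 cos 56.8° = 17.64 m/s and v_y0 = 32.22 sin 56.8° = 26.96 m/s.
The projectile lands when y = 48.3 + (26.96) t − ½·9.81·t² = 0. Positive root: t = (26.96 + √(26.96² + 2·9.81·48.3)) / 9.81 = (26.96 + 40.92) / 9.81 = 6.920 s.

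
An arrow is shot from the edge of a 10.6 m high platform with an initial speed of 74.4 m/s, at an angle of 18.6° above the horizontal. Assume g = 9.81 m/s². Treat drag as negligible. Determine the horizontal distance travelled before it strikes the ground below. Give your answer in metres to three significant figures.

Components: vₓ = 74.40 cos 18.6° = 70.51 m/s, v_y0 = 74.40 sin 18.6° = 23.73 m/s.
With up positive and y = 0 at the ground: y(t) = 10.6 + (23.73) t − 4.905 t². Setting y = 0 and taking the positive root: t = [23.73 + √(23.73² + 2·9.81·10.6)] / 9.81 = (23.73 + 27.77) / 9.81 = 5.250 s.
Horizontal distance: R = vₓ t = 70.51 × 5.250 = 370.2 m.

370 m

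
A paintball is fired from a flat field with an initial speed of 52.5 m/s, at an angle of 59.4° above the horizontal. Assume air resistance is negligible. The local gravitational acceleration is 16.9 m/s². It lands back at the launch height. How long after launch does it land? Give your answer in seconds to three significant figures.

Components: vₓ = 52.50 cos 59.4° = 26.72 m/s, v_y0 = 52.50 sin 59.4° = 45.19 m/s.
It returns to y = 0 when t = 2 v_y0 / g = 2(45.19)/16.9 = 5.348 s.

5.35 s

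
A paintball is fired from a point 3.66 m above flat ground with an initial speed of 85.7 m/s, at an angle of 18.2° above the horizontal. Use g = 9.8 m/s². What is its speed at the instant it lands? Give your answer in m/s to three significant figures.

Components: vₓ = 85.70 cos 18.2° = 81.41 m/s, v_y0 = 85.70 sin 18.2° = 26.77 m/s.
Vertical motion (up positive, ground at y = 0): 4.900 t² − (26.77) t − 3.66 = 0, so t = (26.77 + √(26.77² + 2·9.80·3.66)) / 9.80 = (26.77 + 28.08) / 9.80 = 5.596 s.
Vertical velocity at impact: v_y = v_y0 − g t = 26.77 − 9.80 × 5.596 = −28.08 m/s.
Speed: |v| = √(vₓ² + v_y²) = √(81.41² + 28.08²) = 86.12 m/s.

86.1 m/s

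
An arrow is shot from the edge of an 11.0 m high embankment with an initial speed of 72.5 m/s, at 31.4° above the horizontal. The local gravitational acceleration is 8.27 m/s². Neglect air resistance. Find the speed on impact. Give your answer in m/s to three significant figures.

Components: vₓ = 72.50 cos 31.4° = 61.88 m/s, v_y0 = 72.50 sin 31.4° = 37.77 m/s.
With up positive and y = 0 at the ground: y(t) = 11.0 + (37.77) t − 4.135 t². Setting y = 0 and taking the positive root: t = [37.77 + √(37.77² + 2·8.27·11.0)] / 8.27 = (37.77 + 40.11) / 8.27 = 9.417 s.
Vertical velocity at impact: v_y = v_y0 − g t = 37.77 − 8.27 × 9.417 = −40.11 m/s.
Speed: |v| = √(vₓ² + v_y²) = √(61.88² + 40.11²) = 73.74 m/s.

73.7 m/s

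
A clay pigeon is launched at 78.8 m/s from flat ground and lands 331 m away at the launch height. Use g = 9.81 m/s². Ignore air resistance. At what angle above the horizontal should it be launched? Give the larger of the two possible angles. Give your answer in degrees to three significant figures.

R = v₀² sin 2θ / g gives sin 2θ = gR/v₀² = 9.81·331/78.8² = 0.5229.
2θ = 31.53° or 180° − 31.53° = 148.5°, so θ = 15.76° or 74.24°.
The larger angle is 74.24°.

74.2°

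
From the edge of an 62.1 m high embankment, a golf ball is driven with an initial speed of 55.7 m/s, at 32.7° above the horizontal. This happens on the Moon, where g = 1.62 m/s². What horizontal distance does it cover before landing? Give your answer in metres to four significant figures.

1833 m

Resolve: vₓ = 55.70 cos 32.7° = 46.87 m/s and v_y0 = 55.70 sin 32.7° = 30.09 m/s.
With up positive and y = 0 at the ground: y(t) = 62.1 + (30.09) t − 0.8100 t². Setting y = 0 and taking the positive root: t = [30.09 + √(30.09² + 2·1.62·62.1)] / 1.62 = (30.09 + 33.27) / 1.62 = 39.11 s.
Horizontal distance: R = vₓ t = 46.87 × 39.11 = 1833 m.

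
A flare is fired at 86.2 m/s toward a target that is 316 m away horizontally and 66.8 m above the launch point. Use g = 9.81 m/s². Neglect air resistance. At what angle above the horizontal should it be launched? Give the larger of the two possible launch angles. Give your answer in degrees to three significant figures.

77.0°

Trajectory: y = x tanθ − g x² (1 + tan²θ)/(2v₀²). With x = 316, y = 66.8, v₀ = 86.2, g = 9.81:
65.92 tan²θ − 316 tanθ + (132.7) = 0.
tanθ = [316 ± √(316² − 4 × 65.92 × (132.7))] / (2 × 65.92) = (316 ± 254.7) / 131.8, giving tanθ = 0.4651 or 4.329.
θ = 24.94° or 76.99°; the larger is 76.99°.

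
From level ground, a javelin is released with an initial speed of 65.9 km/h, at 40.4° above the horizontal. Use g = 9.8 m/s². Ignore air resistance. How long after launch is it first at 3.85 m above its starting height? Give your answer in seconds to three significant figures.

0.386 s

Convert: 65.9 km/h = 65.9/3.6 = 18.31 m/s.
Components: vₓ = 18.31 cos 40.4° = 13.94 m/s, v_y0 = 18.31 sin 40.4° = 11.86 m/s.
Height y(t) = 11.86 t − 4.900 t² = 3.85 gives 4.900 t² − 11.86 t + 3.85 = 0.
Quadratic formula: t = (11.86 ± √65.299) / 9.80 = (11.86 ± 8.081) / 9.80 → t = 0.3861 s or 2.035 s.
The first (ascending) time is 0.3861 s.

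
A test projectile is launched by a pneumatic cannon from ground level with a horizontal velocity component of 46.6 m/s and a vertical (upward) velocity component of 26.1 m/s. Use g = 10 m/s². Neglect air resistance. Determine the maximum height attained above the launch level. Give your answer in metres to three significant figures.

34.1 m

Peak height H = v_y0² / (2g) = 681.21 / 20.00 = 34.06 m.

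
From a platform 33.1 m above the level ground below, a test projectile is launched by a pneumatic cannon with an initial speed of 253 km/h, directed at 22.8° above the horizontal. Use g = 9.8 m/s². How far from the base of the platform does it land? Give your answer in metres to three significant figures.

Convert: 253 km/h = 253/3.6 = 70.28 m/s.
vₓ = 70.28 cos 22.8° = 64.79 m/s; v_y0 = 70.28 sin 22.8° = 27.23 m/s.
With up positive and y = 0 at the ground: y(t) = 33.1 + (27.23) t − 4.900 t². Setting y = 0 and taking the positive root: t = [27.23 + √(27.23² + 2·9.80·33.1)] / 9.80 = (27.23 + 37.29) / 9.80 = 6.584 s.
Horizontal distance: R = vₓ t = 64.79 × 6.584 = 426.5 m.

427 m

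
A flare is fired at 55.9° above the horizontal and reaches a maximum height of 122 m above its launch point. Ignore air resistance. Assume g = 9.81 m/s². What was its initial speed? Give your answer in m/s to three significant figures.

At the peak v_y = 0, so v_y0 = √(2gH) = √(2 × 9.81 × 122) = 48.92 m/s.
v_y0 = v₀ sin θ ⇒ v₀ = 48.92 / sin 55.9° = 59.08 m/s.

59.1 m/s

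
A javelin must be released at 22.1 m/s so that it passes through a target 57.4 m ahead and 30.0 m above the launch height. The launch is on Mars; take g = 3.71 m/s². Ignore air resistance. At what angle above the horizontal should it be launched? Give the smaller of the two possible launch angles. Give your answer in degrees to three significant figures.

42.9°

Trajectory: y = x tanθ − g x² (1 + tan²θ)/(2v₀²). With x = 57.4, y = 30.0, v₀ = 22.1, g = 3.71:
12.51 tan²θ − 57.4 tanθ + (42.51) = 0.
tanθ = [57.4 ± √(57.4² − 4 × 12.51 × (42.51))] / (2 × 12.51) = (57.4 ± 34.16) / 25.03, giving tanθ = 0.9287 or 3.658.
θ = 42.88° or 74.71°; the smaller is 42.88°.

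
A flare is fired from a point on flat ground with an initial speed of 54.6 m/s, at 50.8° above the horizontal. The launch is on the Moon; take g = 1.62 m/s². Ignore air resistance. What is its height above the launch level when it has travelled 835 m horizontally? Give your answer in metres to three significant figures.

vₓ = 54.60 cos 50.8° = 34.51 m/s; v_y0 = 54.60 sin 50.8° = 42.31 m/s.
x = vₓ t ⇒ t = 835/34.51 = 24.20 s.
Height: y = v_y0 t − ½ g t² = 42.31 × 24.20 − 0.8100 × 24.20² = 1024 − 474.2 = 549.6 m.

550 m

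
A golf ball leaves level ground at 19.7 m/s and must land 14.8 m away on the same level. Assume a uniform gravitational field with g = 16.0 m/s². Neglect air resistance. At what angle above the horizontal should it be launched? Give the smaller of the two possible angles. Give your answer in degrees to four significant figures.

18.80°

R = v₀² sin 2θ / g gives sin 2θ = gR/v₀² = 16.0·14.8/19.7² = 0.6102.
2θ = 37.60° or 180° − 37.60° = 142.4°, so θ = 18.80° or 71.20°.
The smaller angle is 18.80°.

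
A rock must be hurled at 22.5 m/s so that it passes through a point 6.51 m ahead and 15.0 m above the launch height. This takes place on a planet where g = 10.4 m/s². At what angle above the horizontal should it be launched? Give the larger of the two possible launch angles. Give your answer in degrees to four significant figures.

Trajectory: y = x tanθ − g x² (1 + tan²θ)/(2v₀²). With x = 6.51, y = 15.0, v₀ = 22.5, g = 10.4:
0.4353 tan²θ − 6.51 tanθ + (15.44) = 0.
tanθ = [6.51 ± √(6.51² − 4 × 0.4353 × (15.44))] / (2 × 0.4353) = (6.51 ± 3.937) / 0.8706, giving tanθ = 2.955 or 12.00.
θ = 71.30° or 85.24°; the larger is 85.24°.

85.24°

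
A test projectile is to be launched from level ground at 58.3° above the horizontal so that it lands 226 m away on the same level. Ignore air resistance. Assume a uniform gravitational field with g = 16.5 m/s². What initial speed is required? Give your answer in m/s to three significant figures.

On level ground R = v₀² sin 2θ / g ⇒ v₀ = √(gR / sin 2θ).
v₀ = √(16.5 × 226 / sin 116.6°) = √(3729 / 0.8942) = √4170.4 = 64.58 m/s.

64.6 m/s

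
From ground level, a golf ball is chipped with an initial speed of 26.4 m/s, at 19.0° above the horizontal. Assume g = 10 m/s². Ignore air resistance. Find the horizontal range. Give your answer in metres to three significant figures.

42.9 m

Horizontal component vₓ = 26.40 cos 19.0° = 24.96 m/s; vertical v_y0 = 26.40 sin 19.0° = 8.595 m/s.
Flight time T = 2 v_y0 / g = 1.719 s.
Horizontal distance R = vₓ T = 24.96 × 1.719 = 42.91 m.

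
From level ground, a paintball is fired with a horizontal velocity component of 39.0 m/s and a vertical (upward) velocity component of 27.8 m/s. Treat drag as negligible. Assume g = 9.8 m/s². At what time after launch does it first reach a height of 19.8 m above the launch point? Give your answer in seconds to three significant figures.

0.835 s

Height y(t) = 27.80 t − 4.900 t² = 19.8 gives 4.900 t² − 27.80 t + 19.8 = 0.
t = [27.80 ± √(27.80² − 2·9.80·19.8)] / 9.80 = (27.80 ± 19.62) / 9.80, so t = 0.8352 s or t = 4.838 s.
The first (ascending) time is 0.8352 s.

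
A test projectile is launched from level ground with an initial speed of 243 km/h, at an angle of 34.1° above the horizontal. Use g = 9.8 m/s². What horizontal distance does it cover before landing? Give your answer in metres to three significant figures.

Convert: 243 km/h = 243/3.6 = 67.50 m/s.
vₓ = 67.50 cos 34.1° = 55.89 m/s; v_y0 = 67.50 sin 34.1° = 37.84 m/s.
Flight time T = 2 v_y0 / g = 7.723 s.
Horizontal distance R = vₓ T = 55.89 × 7.723 = 431.7 m.

432 m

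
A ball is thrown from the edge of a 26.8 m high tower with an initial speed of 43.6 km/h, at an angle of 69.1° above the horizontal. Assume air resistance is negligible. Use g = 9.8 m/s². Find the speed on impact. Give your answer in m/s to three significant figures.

25.9 m/s

Convert: 43.6 km/h = 43.6/3.6 = 12.11 m/s.
Components: vₓ = 12.11 cos 69.1° = 4.320 m/s, v_y0 = 12.11 sin 69.1° = 11.31 m/s.
With up positive and y = 0 at the ground: y(t) = 26.8 + (11.31) t − 4.900 t². Setting y = 0 and taking the positive root: t = [11.31 + √(11.31² + 2·9.80·26.8)] / 9.80 = (11.31 + 25.56) / 9.80 = 3.763 s.
Vertical velocity at impact: v_y = v_y0 − g t = 11.31 − 9.80 × 3.763 = −25.56 m/s.
Speed: |v| = √(vₓ² + v_y²) = √(4.320² + 25.56²) = 25.92 m/s.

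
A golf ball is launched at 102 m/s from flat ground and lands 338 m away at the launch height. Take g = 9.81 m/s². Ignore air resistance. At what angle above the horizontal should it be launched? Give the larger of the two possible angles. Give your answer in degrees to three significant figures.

80.7°

Level-ground range R = v₀² sin(2θ)/g ⇒ sin(2θ) = gR/v₀² = 9.81 × 338 / 102² = 0.3187.
2θ = 18.58° or 180° − 18.58° = 161.4°, so θ = 9.292° or 80.71°.
The larger angle is 80.71°.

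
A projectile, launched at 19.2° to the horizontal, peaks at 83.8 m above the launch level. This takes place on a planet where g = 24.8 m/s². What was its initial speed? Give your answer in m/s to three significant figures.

196 m/s

At the peak v_y = 0, so v_y0 = √(2gH) = √(2 × 24.8 × 83.8) = 64.47 m/s.
v_y0 = v₀ sin θ ⇒ v₀ = 64.47 / sin 19.2° = 196.0 m/s.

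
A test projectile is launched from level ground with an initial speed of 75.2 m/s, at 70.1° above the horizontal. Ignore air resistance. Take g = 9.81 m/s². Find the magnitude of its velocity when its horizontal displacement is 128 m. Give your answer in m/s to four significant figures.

33.53 m/s

vₓ = 75.20 cos 70.1° = 25.60 m/s; v_y0 = 75.20 sin 70.1° = 70.71 m/s.
Time to reach x = 128 m: t = x/vₓ = 128/25.60 = 5.001 s.
Vertical velocity there: v_y = v_y0 − g t = 70.71 − 9.81 × 5.001 = 21.65 m/s.
Speed: √(vₓ² + v_y²) = √(25.60² + 21.65²) = 33.53 m/s.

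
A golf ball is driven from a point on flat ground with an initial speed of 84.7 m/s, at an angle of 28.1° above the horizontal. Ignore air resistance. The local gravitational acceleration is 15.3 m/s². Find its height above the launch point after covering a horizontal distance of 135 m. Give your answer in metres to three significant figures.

47.1 m

vₓ = 84.70 cos 28.1° = 74.72 m/s; v_y0 = 84.70 sin 28.1° = 39.89 m/s.
At x = 135 m, t = x/vₓ = 135/74.72 = 1.807 s.
Height: y = v_y0 t − ½ g t² = 39.89 × 1.807 − 7.650 × 1.807² = 72.08 − 24.97 = 47.11 m.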